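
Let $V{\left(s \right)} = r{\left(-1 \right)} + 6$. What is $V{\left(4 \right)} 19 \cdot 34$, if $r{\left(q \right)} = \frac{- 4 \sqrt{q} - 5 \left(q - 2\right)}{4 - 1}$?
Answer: $7106 - \frac{2584 i}{3} \approx 7106.0 - 861.33 i$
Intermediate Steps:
$r{\left(q \right)} = \frac{10}{3} - \frac{5 q}{3} - \frac{4 \sqrt{q}}{3}$ ($r{\left(q \right)} = \frac{- 4 \sqrt{q} - 5 \left(-2 + q\right)}{3} = \left(- 4 \sqrt{q} - \left(-10 + 5 q\right)\right) \frac{1}{3} = \left(10 - 5 q - 4 \sqrt{q}\right) \frac{1}{3} = \frac{10}{3} - \frac{5 q}{3} - \frac{4 \sqrt{q}}{3}$)
$V{\left(s \right)} = 11 - \frac{4 i}{3}$ ($V{\left(s \right)} = \left(\frac{10}{3} - - \frac{5}{3} - \frac{4 \sqrt{-1}}{3}\right) + 6 = \left(\frac{10}{3} + \frac{5}{3} - \frac{4 i}{3}\right) + 6 = \left(5 - \frac{4 i}{3}\right) + 6 = 11 - \frac{4 i}{3}$)
$V{\left(4 \right)} 19 \cdot 34 = \left(11 - \frac{4 i}{3}\right) 19 \cdot 34 = \left(209 - \frac{76 i}{3}\right) 34 = 7106 - \frac{2584 i}{3}$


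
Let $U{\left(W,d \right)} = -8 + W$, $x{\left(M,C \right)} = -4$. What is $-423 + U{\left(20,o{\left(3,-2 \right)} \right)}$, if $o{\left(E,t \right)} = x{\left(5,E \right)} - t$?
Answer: $-411$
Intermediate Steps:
$o{\left(E,t \right)} = -4 - t$
$-423 + U{\left(20,o{\left(3,-2 \right)} \right)} = -423 + \left(-8 + 20\right) = -423 + 12 = -411$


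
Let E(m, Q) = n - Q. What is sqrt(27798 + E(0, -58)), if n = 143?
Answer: 3*sqrt(3111) ≈ 167.33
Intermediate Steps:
E(m, Q) = 143 - Q
sqrt(27798 + E(0, -58)) = sqrt(27798 + (143 - 1*(-58))) = sqrt(27798 + (143 + 58)) = sqrt(27798 + 201) = sqrt(27999) = 3*sqrt(3111)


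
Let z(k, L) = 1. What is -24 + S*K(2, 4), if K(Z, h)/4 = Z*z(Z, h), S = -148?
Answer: -1208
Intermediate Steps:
K(Z, h) = 4*Z (K(Z, h) = 4*(Z*1) = 4*Z)
-24 + S*K(2, 4) = -24 - 592*2 = -24 - 148*8 = -24 - 1184 = -1208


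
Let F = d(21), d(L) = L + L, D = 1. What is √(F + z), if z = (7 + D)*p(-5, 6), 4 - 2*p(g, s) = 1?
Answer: 3*√6 ≈ 7.3485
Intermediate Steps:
d(L) = 2*L
p(g, s) = 3/2 (p(g, s) = 2 - ½*1 = 2 - ½ = 3/2)
z = 12 (z = (7 + 1)*(3/2) = 8*(3/2) = 12)
F = 42 (F = 2*21 = 42)
√(F + z) = √(42 + 12) = √54 = 3*√6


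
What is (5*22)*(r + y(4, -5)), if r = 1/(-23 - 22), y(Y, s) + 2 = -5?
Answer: -6952/9 ≈ -772.44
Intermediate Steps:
y(Y, s) = -7 (y(Y, s) = -2 - 5 = -7)
r = -1/45 (r = 1/(-45) = -1/45 ≈ -0.022222)
(5*22)*(r + y(4, -5)) = (5*22)*(-1/45 - 7) = 110*(-316/45) = -6952/9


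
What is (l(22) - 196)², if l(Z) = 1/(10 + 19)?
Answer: 32296489/841 ≈ 38403.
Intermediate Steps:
l(Z) = 1/29
(l(22) - 196)² = (1/29 - 196)² = (-5683/29)² = 32296489/841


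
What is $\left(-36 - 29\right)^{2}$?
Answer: $4225$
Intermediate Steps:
$\left(-36 - 29\right)^{2} = \left(-65\right)^{2} = 4225$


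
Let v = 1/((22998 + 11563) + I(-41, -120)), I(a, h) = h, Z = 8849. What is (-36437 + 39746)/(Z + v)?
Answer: 37988423/101589470 ≈ 0.37394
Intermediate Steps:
v = 1/34441 (v = 1/((22998 + 11563) - 120) = 1/(34561 - 120) = 1/34441 ≈ 2.9035e-5)
(-36437 + 39746)/(Z + v) = (-36437 + 39746)/(8849 + 1/34441) = 3309/(304768410/34441) = 3309*(34441/304768410) = 37988423/101589470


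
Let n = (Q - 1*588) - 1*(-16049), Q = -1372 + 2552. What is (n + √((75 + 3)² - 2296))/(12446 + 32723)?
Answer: 16641/45169 + 2*√947/45169 ≈ 0.36978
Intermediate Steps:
Q = 1180
n = 16641 (n = (1180 - 1*588) - 1*(-16049) = (1180 - 588) + 16049 = 592 + 16049 = 16641)
(n + √((75 + 3)² - 2296))/(12446 + 32723) = (16641 + √((75 + 3)² - 2296))/(12446 + 32723) = (16641 + √(78² - 2296))/45169 = (16641 + √(6084 - 2296))*(1/45169) = (16641 + √3788)*(1/45169) = (16641 + 2*√947)*(1/45169) = 16641/45169 + 2*√947/45169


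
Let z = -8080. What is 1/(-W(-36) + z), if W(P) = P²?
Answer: -1/9376 ≈ -0.00010666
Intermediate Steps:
1/(-W(-36) + z) = 1/(-1*(-36)² - 8080) = 1/(-1*1296 - 8080) = 1/(-1296 - 8080) = 1/(-9376) = -1/9376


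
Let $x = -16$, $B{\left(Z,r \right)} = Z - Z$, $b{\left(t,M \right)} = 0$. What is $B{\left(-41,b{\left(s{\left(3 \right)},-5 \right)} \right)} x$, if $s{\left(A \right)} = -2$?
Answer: $0$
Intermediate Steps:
$B{\left(Z,r \right)} = 0$
$B{\left(-41,b{\left(s{\left(3 \right)},-5 \right)} \right)} x = 0 \left(-16\right) = 0$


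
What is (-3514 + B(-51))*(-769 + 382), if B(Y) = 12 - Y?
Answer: 1335537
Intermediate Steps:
(-3514 + B(-51))*(-769 + 382) = (-3514 + (12 - 1*(-51)))*(-769 + 382) = (-3514 + (12 + 51))*(-387) = (-3514 + 63)*(-387) = -3451*(-387) = 1335537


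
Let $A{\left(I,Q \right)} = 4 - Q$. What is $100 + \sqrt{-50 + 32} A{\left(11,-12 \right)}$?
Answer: $100 + 48 i \sqrt{2} \approx 100.0 + 67.882 i$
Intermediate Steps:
$100 + \sqrt{-50 + 32} A{\left(11,-12 \right)} = 100 + \sqrt{-50 + 32} \left(4 - -12\right) = 100 + \sqrt{-18} \left(4 + 12\right) = 100 + 3 i \sqrt{2} \cdot 16 = 100 + 48 i \sqrt{2}$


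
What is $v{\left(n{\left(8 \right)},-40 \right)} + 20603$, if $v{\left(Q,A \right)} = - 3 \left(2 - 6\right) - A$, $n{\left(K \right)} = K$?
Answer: $20655$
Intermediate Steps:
$v{\left(Q,A \right)} = 12 - A$ ($v{\left(Q,A \right)} = \left(-3\right) \left(-4\right) - A = 12 - A$)
$v{\left(n{\left(8 \right)},-40 \right)} + 20603 = \left(12 - -40\right) + 20603 = \left(12 + 40\right) + 20603 = 52 + 20603 = 20655$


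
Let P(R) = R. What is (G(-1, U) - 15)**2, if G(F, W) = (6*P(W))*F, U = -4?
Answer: 81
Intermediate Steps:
G(F, W) = 6*F*W (G(F, W) = (6*W)*F = 6*F*W)
(G(-1, U) - 15)**2 = (6*(-1)*(-4) - 15)**2 = (24 - 15)**2 = 9**2 = 81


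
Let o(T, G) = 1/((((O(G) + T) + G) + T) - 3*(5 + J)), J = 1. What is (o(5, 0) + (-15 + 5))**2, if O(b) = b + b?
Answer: 6561/64 ≈ 102.52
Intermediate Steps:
O(b) = 2*b
o(T, G) = 1/(-18 + 2*T + 3*G) (o(T, G) = 1/((((2*G + T) + G) + T) - 3*(5 + 1)) = 1/((((T + 2*G) + G) + T) - 3*6) = 1/(((T + 3*G) + T) - 18) = 1/((2*T + 3*G) - 18) = 1/(-18 + 2*T + 3*G))
(o(5, 0) + (-15 + 5))**2 = (1/(-18 + 2*5 + 3*0) + (-15 + 5))**2 = (1/(-18 + 10 + 0) - 10)**2 = (1/(-8) - 10)**2 = (-1/8 - 10)**2 = (-81/8)**2 = 6561/64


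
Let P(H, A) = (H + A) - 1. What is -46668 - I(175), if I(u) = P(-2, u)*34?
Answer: -52516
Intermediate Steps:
P(H, A) = -1 + A + H (P(H, A) = (A + H) - 1 = -1 + A + H)
I(u) = -102 + 34*u (I(u) = (-1 + u - 2)*34 = (-3 + u)*34 = -102 + 34*u)
-46668 - I(175) = -46668 - (-102 + 34*175) = -46668 - (-102 + 5950) = -46668 - 1*5848 = -46668 - 5848 = -52516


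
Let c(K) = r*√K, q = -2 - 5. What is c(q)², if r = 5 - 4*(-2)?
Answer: -1183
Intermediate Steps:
q = -7
r = 13 (r = 5 + 8 = 13)
c(K) = 13*√K
c(q)² = (13*√(-7))² = (13*(I*√7))² = (13*I*√7)² = -1183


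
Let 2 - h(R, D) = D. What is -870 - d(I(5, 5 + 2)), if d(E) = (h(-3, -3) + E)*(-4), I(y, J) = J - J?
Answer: -850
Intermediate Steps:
I(y, J) = 0
h(R, D) = 2 - D
d(E) = -20 - 4*E (d(E) = ((2 - 1*(-3)) + E)*(-4) = ((2 + 3) + E)*(-4) = (5 + E)*(-4) = -20 - 4*E)
-870 - d(I(5, 5 + 2)) = -870 - (-20 - 4*0) = -870 - (-20 + 0) = -870 - 1*(-20) = -870 + 20 = -850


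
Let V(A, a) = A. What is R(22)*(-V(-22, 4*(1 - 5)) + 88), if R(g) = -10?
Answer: -1100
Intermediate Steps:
R(22)*(-V(-22, 4*(1 - 5)) + 88) = -10*(-1*(-22) + 88) = -10*(22 + 88) = -10*110 = -1100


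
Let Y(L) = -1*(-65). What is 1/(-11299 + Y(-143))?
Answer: -1/11234 ≈ -8.9015e-5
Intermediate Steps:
Y(L) = 65
1/(-11299 + Y(-143)) = 1/(-11299 + 65) = 1/(-11234) = -1/11234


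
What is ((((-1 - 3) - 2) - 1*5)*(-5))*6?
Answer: 330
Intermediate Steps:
((((-1 - 3) - 2) - 1*5)*(-5))*6 = (((-4 - 2) - 5)*(-5))*6 = ((-6 - 5)*(-5))*6 = -11*(-5)*6 = 55*6 = 330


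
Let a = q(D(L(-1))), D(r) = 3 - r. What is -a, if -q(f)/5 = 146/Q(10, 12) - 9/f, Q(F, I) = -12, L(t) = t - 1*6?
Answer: -196/3 ≈ -65.333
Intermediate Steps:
L(t) = -6 + t (L(t) = t - 6 = -6 + t)
q(f) = 365/6 + 45/f (q(f) = -5*(146/(-12) - 9/f) = -5*(146*(-1/12) - 9/f) = -5*(-73/6 - 9/f) = 365/6 + 45/f)
a = 196/3 (a = 365/6 + 45/(3 - (-6 - 1)) = 365/6 + 45/(3 - 1*(-7)) = 365/6 + 45/(3 + 7) = 365/6 + 45/10 = 365/6 + 45*(⅒) = 365/6 + 9/2 = 196/3 ≈ 65.333)
-a = -1*196/3 = -196/3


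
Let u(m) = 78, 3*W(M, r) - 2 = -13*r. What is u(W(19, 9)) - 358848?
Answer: -358770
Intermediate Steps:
W(M, r) = ⅔ - 13*r/3 (W(M, r) = ⅔ + (-13*r)/3 = ⅔ - 13*r/3)
u(W(19, 9)) - 358848 = 78 - 358848 = -358770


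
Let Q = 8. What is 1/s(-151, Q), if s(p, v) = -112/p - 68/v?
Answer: -302/2343 ≈ -0.12889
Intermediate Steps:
1/s(-151, Q) = 1/(-112/(-151) - 68/8) = 1/(-112*(-1/151) - 68*⅛) = 1/(112/151 - 17/2) = 1/(-2343/302) = -302/2343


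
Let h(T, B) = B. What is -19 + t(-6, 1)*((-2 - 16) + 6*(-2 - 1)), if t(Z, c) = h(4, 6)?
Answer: -235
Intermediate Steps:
t(Z, c) = 6
-19 + t(-6, 1)*((-2 - 16) + 6*(-2 - 1)) = -19 + 6*((-2 - 16) + 6*(-2 - 1)) = -19 + 6*(-18 + 6*(-3)) = -19 + 6*(-18 - 18) = -19 + 6*(-36) = -19 - 216 = -235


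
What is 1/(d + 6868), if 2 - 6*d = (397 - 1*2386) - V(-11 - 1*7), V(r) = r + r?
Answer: 6/43163 ≈ 0.00013901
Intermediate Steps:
V(r) = 2*r
d = 1955/6 (d = 1/3 - ((397 - 1*2386) - 2*(-11 - 1*7))/6 = 1/3 - ((397 - 2386) - 2*(-11 - 7))/6 = 1/3 - (-1989 - 2*(-18))/6 = 1/3 - (-1989 - 1*(-36))/6 = 1/3 - (-1989 + 36)/6 = 1/3 - 1/6*(-1953) = 1/3 + 651/2 = 1955/6 ≈ 325.83)
1/(d + 6868) = 1/(1955/6 + 6868) = 1/(43163/6) = 6/43163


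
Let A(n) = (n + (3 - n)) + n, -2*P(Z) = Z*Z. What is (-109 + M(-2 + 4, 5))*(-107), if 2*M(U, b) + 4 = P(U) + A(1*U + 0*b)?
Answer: 23433/2 ≈ 11717.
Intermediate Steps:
P(Z) = -Z²/2 (P(Z) = -Z*Z/2 = -Z²/2)
A(n) = 3 + n
M(U, b) = -½ + U/2 - U²/4 (M(U, b) = -2 + (-U²/2 + (3 + (1*U + 0*b)))/2 = -2 + (-U²/2 + (3 + (U + 0)))/2 = -2 + (-U²/2 + (3 + U))/2 = -2 + (3 + U - U²/2)/2 = -2 + (3/2 + U/2 - U²/4) = -½ + U/2 - U²/4)
(-109 + M(-2 + 4, 5))*(-107) = (-109 + (-½ + (-2 + 4)/2 - (-2 + 4)²/4))*(-107) = (-109 + (-½ + (½)*2 - ¼*2²))*(-107) = (-109 + (-½ + 1 - ¼*4))*(-107) = (-109 + (-½ + 1 - 1))*(-107) = (-109 - ½)*(-107) = -219/2*(-107) = 23433/2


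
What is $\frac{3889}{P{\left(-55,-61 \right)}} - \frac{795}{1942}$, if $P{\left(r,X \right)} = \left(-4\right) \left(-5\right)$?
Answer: $\frac{3768269}{19420} \approx 194.04$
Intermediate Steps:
$P{\left(r,X \right)} = 20$
$\frac{3889}{P{\left(-55,-61 \right)}} - \frac{795}{1942} = \frac{3889}{20} - \frac{795}{1942} = \frac{3768269}{19420}$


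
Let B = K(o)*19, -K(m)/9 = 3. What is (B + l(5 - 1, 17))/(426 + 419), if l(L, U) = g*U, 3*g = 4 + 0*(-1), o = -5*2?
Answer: -1471/2535 ≈ -0.58028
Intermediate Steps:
o = -10
K(m) = -27 (K(m) = -9*3 = -27)
g = 4/3 (g = (4 + 0*(-1))/3 = (4 + 0)/3 = (⅓)*4 = 4/3 ≈ 1.3333)
B = -513 (B = -27*19 = -513)
l(L, U) = 4*U/3
(B + l(5 - 1, 17))/(426 + 419) = (-513 + (4/3)*17)/(426 + 419) = (-513 + 68/3)/845 = -1471/3*1/845 = -1471/2535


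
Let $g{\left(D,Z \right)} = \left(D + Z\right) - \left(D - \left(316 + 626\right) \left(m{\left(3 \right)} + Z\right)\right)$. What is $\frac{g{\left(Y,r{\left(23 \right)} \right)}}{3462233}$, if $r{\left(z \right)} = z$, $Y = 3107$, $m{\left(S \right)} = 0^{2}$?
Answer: $\frac{21689}{3462233} \approx 0.0062645$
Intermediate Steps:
$m{\left(S \right)} = 0$
$g{\left(D,Z \right)} = 943 Z$ ($g{\left(D,Z \right)} = \left(D + Z\right) - \left(D - \left(316 + 626\right) \left(0 + Z\right)\right) = \left(D + Z\right) - \left(D - 942 Z\right) = 943 Z$)
$\frac{g{\left(Y,r{\left(23 \right)} \right)}}{3462233} = \frac{943 \cdot 23}{3462233} = 21689 \cdot \frac{1}{3462233} = \frac{21689}{3462233}$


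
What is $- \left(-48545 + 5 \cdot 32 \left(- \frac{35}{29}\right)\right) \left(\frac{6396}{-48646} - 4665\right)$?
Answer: $- \frac{12336850419705}{54259} \approx -2.2737 \cdot 10^{8}$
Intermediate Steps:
$- \left(-48545 + 5 \cdot 32 \left(- \frac{35}{29}\right)\right) \left(\frac{6396}{-48646} - 4665\right) = - \left(-48545 + 160 \left(\left(-35\right) \frac{1}{29}\right)\right) \left(6396 \left(- \frac{1}{48646}\right) - 4665\right) = - \left(-48545 + 160 \left(- \frac{35}{29}\right)\right) \left(- \frac{246}{1871} - 4665\right) = - \frac{\left(-48545 - \frac{5600}{29}\right) \left(-8728461\right)}{1871} = - \frac{\left(-1413405\right) \left(-8728461\right)}{29 \cdot 1871} = \left(-1\right) \frac{12336850419705}{54259} = - \frac{12336850419705}{54259}$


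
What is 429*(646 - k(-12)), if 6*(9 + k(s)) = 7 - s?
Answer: 559273/2 ≈ 2.7964e+5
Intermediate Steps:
k(s) = -47/6 - s/6 (k(s) = -9 + (7 - s)/6 = -9 + (7/6 - s/6) = -47/6 - s/6)
429*(646 - k(-12)) = 429*(646 - (-47/6 - ⅙*(-12))) = 429*(646 - (-47/6 + 2)) = 429*(646 - 1*(-35/6)) = 429*(646 + 35/6) = 429*(3911/6) = 559273/2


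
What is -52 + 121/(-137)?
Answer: -7245/137 ≈ -52.883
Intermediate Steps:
-52 + 121/(-137) = -52 + 121*(-1/137) = -52 - 121/137 = -7245/137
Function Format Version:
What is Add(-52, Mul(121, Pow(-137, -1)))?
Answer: Rational(-7245, 137) ≈ -52.883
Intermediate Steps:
Add(-52, Mul(121, Pow(-137, -1))) = Add(-52, Mul(121, Rational(-1, 137))) = Add(-52, Rational(-121, 137)) = Rational(-7245, 137)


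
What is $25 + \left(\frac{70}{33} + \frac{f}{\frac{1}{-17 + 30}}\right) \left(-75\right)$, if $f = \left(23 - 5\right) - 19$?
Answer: $\frac{9250}{11} \approx 840.91$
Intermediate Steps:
$f = -1$ ($f = \left(23 - 5\right) - 19 = 18 - 19 = -1$)
$25 + \left(\frac{70}{33} + \frac{f}{\frac{1}{-17 + 30}}\right) \left(-75\right) = 25 + \left(\frac{70}{33} - \frac{1}{\frac{1}{-17 + 30}}\right) \left(-75\right) = 25 + \left(70 \cdot \frac{1}{33} - \frac{1}{\frac{1}{13}}\right) \left(-75\right) = 25 + \left(\frac{70}{33} - \frac{1}{\frac{1}{13}}\right) \left(-75\right) = 25 + \left(\frac{70}{33} - 13\right) \left(-75\right) = 25 - - \frac{8975}{11} = 25 + \frac{8975}{11} = \frac{9250}{11}$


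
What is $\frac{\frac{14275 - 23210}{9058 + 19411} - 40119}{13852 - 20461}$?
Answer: $\frac{1142156746}{188151621} \approx 6.0704$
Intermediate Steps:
$\frac{\frac{14275 - 23210}{9058 + 19411} - 40119}{13852 - 20461} = \frac{- \frac{8935}{28469} - 40119}{-6609} = \left(\left(-8935\right) \frac{1}{28469} - 40119\right) \left(- \frac{1}{6609}\right) = \left(- \frac{8935}{28469} - 40119\right) \left(- \frac{1}{6609}\right) = \left(- \frac{1142156746}{28469}\right) \left(- \frac{1}{6609}\right) = \frac{1142156746}{188151621}$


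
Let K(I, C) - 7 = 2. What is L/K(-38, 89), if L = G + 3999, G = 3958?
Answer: 7957/9 ≈ 884.11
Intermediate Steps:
K(I, C) = 9 (K(I, C) = 7 + 2 = 9)
L = 7957 (L = 3958 + 3999 = 7957)
L/K(-38, 89) = 7957/9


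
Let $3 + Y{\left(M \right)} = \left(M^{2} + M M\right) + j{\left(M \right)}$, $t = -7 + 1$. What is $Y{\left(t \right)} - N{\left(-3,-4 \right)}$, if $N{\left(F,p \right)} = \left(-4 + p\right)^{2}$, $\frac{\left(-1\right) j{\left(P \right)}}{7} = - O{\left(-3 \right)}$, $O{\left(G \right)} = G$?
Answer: $-16$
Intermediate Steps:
$t = -6$
$j{\left(P \right)} = -21$ ($j{\left(P \right)} = - 7 \left(\left(-1\right) \left(-3\right)\right) = \left(-7\right) 3 = -21$)
$Y{\left(M \right)} = -24 + 2 M^{2}$ ($Y{\left(M \right)} = -3 - \left(21 - M^{2} - M M\right) = -3 + \left(\left(M^{2} + M^{2}\right) - 21\right) = -3 + \left(2 M^{2} - 21\right) = -3 + \left(-21 + 2 M^{2}\right) = -24 + 2 M^{2}$)
$Y{\left(t \right)} - N{\left(-3,-4 \right)} = \left(-24 + 2 \left(-6\right)^{2}\right) - \left(-4 - 4\right)^{2} = \left(-24 + 2 \cdot 36\right) - \left(-8\right)^{2} = \left(-24 + 72\right) - 64 = 48 - 64 = -16$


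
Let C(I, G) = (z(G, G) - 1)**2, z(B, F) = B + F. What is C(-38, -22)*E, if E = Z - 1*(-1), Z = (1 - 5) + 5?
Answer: 4050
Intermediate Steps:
Z = 1 (Z = -4 + 5 = 1)
C(I, G) = (-1 + 2*G)**2 (C(I, G) = ((G + G) - 1)**2 = (2*G - 1)**2 = (-1 + 2*G)**2)
E = 2 (E = 1 - 1*(-1) = 1 + 1 = 2)
C(-38, -22)*E = (-1 + 2*(-22))**2*2 = (-1 - 44)**2*2 = (-45)**2*2 = 2025*2 = 4050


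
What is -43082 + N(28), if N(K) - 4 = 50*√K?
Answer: -43078 + 100*√7 ≈ -42813.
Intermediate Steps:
N(K) = 4 + 50*√K
-43082 + N(28) = -43082 + (4 + 50*√28) = -43082 + (4 + 50*(2*√7)) = -43082 + (4 + 100*√7) = -43078 + 100*√7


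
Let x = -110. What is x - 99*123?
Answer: -12287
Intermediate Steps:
x - 99*123 = -110 - 99*123 = -110 - 12177 = -12287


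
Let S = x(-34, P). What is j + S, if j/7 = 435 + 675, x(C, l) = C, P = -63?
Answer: 7736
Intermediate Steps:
j = 7770 (j = 7*(435 + 675) = 7*1110 = 7770)
S = -34
j + S = 7770 - 34 = 7736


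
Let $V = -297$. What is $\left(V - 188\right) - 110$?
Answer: $-595$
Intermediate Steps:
$\left(V - 188\right) - 110 = \left(-297 - 188\right) - 110 = -485 - 110 = -595$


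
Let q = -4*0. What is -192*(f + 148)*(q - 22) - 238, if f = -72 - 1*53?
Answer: 96914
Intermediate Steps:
q = 0
f = -125 (f = -72 - 53 = -125)
-192*(f + 148)*(q - 22) - 238 = -192*(-125 + 148)*(0 - 22) - 238 = -4416*(-22) - 238 = -192*(-506) - 238 = 97152 - 238 = 96914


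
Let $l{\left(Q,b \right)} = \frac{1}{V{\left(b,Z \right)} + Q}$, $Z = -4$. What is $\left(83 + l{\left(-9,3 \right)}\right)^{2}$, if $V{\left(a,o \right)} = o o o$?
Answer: $\frac{36699364}{5329} \approx 6886.7$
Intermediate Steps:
$V{\left(a,o \right)} = o^{3}$ ($V{\left(a,o \right)} = o^{2} o = o^{3}$)
$l{\left(Q,b \right)} = \frac{1}{-64 + Q}$ ($l{\left(Q,b \right)} = \frac{1}{\left(-4\right)^{3} + Q} = \frac{1}{-64 + Q}$)
$\left(83 + l{\left(-9,3 \right)}\right)^{2} = \left(83 + \frac{1}{-64 - 9}\right)^{2} = \left(83 + \frac{1}{-73}\right)^{2} = \left(83 - \frac{1}{73}\right)^{2} = \left(\frac{6058}{73}\right)^{2} = \frac{36699364}{5329}$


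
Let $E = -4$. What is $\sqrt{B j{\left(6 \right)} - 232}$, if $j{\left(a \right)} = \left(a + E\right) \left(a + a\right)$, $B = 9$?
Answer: $4 i \approx 4.0 i$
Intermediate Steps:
$j{\left(a \right)} = 2 a \left(-4 + a\right)$ ($j{\left(a \right)} = \left(a - 4\right) \left(a + a\right) = \left(-4 + a\right) 2 a = 2 a \left(-4 + a\right)$)
$\sqrt{B j{\left(6 \right)} - 232} = \sqrt{9 \cdot 2 \cdot 6 \left(-4 + 6\right) - 232} = \sqrt{9 \cdot 2 \cdot 6 \cdot 2 - 232} = \sqrt{9 \cdot 24 - 232} = \sqrt{216 - 232} = \sqrt{-16} = 4 i$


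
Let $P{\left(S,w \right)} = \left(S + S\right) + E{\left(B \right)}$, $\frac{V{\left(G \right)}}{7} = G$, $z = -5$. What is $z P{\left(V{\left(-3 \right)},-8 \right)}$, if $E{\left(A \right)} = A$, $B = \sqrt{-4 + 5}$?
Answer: $205$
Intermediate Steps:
$V{\left(G \right)} = 7 G$
$B = 1$ ($B = \sqrt{1} = 1$)
$P{\left(S,w \right)} = 1 + 2 S$ ($P{\left(S,w \right)} = \left(S + S\right) + 1 = 2 S + 1 = 1 + 2 S$)
$z P{\left(V{\left(-3 \right)},-8 \right)} = - 5 \left(1 + 2 \cdot 7 \left(-3\right)\right) = - 5 \left(1 + 2 \left(-21\right)\right) = - 5 \left(1 - 42\right) = \left(-5\right) \left(-41\right) = 205$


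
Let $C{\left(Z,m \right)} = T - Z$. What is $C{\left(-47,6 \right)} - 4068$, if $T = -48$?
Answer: $-4069$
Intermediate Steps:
$C{\left(Z,m \right)} = -48 - Z$
$C{\left(-47,6 \right)} - 4068 = \left(-48 - -47\right) - 4068 = \left(-48 + 47\right) - 4068 = -1 - 4068 = -4069$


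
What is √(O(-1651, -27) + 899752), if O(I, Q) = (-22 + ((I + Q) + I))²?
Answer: √12128953 ≈ 3482.7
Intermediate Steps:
O(I, Q) = (-22 + Q + 2*I)² (O(I, Q) = (-22 + (Q + 2*I))² = (-22 + Q + 2*I)²)
√(O(-1651, -27) + 899752) = √((-22 - 27 + 2*(-1651))² + 899752) = √((-22 - 27 - 3302)² + 899752) = √((-3351)² + 899752) = √(11229201 + 899752) = √12128953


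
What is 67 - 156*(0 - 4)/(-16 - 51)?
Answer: 3865/67 ≈ 57.687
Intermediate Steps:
67 - 156*(0 - 4)/(-16 - 51) = 67 - (-624)/(-67) = 67 - (-624)*(-1)/67 = 67 - 156*4/67 = 67 - 624/67 = 3865/67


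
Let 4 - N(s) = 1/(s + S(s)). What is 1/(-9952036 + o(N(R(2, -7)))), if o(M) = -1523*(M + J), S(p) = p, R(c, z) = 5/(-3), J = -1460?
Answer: -10/77350049 ≈ -1.2928e-7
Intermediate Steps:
R(c, z) = -5/3 (R(c, z) = 5*(-1/3) = -5/3)
N(s) = 4 - 1/(2*s) (N(s) = 4 - 1/(s + s) = 4 - 1/(2*s))
o(M) = 2223580 - 1523*M (o(M) = -1523*(M - 1460) = -1523*(-1460 + M) = 2223580 - 1523*M)
1/(-9952036 + o(N(R(2, -7)))) = 1/(-9952036 + (2223580 - 1523*(4 - 1/(2*(-5/3))))) = 1/(-9952036 + (2223580 - 1523*(4 - 1/2*(-3/5)))) = 1/(-9952036 + (2223580 - 1523*(4 + 3/10))) = 1/(-9952036 + (2223580 - 1523*43/10)) = 1/(-9952036 + (2223580 - 65489/10)) = 1/(-9952036 + 22170311/10) = 1/(-77350049/10) = -10/77350049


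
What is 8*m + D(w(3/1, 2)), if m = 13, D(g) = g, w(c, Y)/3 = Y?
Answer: 110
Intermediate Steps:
w(c, Y) = 3*Y
8*m + D(w(3/1, 2)) = 8*13 + 3*2 = 104 + 6 = 110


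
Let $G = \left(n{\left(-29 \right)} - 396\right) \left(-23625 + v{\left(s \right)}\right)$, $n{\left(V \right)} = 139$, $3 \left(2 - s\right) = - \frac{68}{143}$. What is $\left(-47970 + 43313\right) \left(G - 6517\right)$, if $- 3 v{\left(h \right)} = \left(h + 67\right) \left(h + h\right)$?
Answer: $- \frac{15660592199931400}{552123} \approx -2.8364 \cdot 10^{10}$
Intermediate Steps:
$s = \frac{926}{429}$ ($s = 2 - \frac{\left(-68\right) \frac{1}{143}}{3} = 2 - - \frac{68}{429} = 2 + \frac{68}{429} = \frac{926}{429} \approx 2.1585$)
$v{\left(h \right)} = - \frac{2 h \left(67 + h\right)}{3}$ ($v{\left(h \right)} = - \frac{\left(h + 67\right) \left(h + h\right)}{3} = - \frac{\left(67 + h\right) 2 h}{3} = - \frac{2 h \left(67 + h\right)}{3}$)
$G = \frac{3366405185791}{552123}$ ($G = \left(139 - 396\right) \left(-23625 - \frac{1852 \left(67 + \frac{926}{429}\right)}{1287}\right) = - 257 \left(-23625 - \frac{1852}{1287} \cdot \frac{29669}{429}\right) = - 257 \left(-23625 - \frac{54946988}{552123}\right) = \left(-257\right) \left(- \frac{13098852863}{552123}\right) = \frac{3366405185791}{552123} \approx 6.0972 \cdot 10^{6}$)
$\left(-47970 + 43313\right) \left(G - 6517\right) = \left(-47970 + 43313\right) \left(\frac{3366405185791}{552123} - 6517\right) = \left(-4657\right) \frac{3362807000200}{552123} = - \frac{15660592199931400}{552123}$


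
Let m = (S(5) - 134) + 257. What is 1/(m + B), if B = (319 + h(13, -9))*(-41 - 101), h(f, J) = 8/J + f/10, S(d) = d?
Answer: -45/2035277 ≈ -2.2110e-5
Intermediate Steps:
h(f, J) = 8/J + f/10 (h(f, J) = 8/J + f*(1/10) = 8/J + f/10)
m = 128 (m = (5 - 134) + 257 = -129 + 257 = 128)
B = -2041037/45 (B = (319 + (8/(-9) + (1/10)*13))*(-41 - 101) = (319 + (8*(-1/9) + 13/10))*(-142) = (319 + (-8/9 + 13/10))*(-142) = (319 + 37/90)*(-142) = (28747/90)*(-142) = -2041037/45 ≈ -45356.)
1/(m + B) = 1/(128 - 2041037/45) = 1/(-2035277/45) = -45/2035277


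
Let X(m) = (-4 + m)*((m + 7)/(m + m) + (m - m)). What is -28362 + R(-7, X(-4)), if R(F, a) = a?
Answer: -28359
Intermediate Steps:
X(m) = (-4 + m)*(7 + m)/(2*m) (X(m) = (-4 + m)*((7 + m)/((2*m)) + 0) = (-4 + m)*((7 + m)*(1/(2*m)) + 0) = (-4 + m)*((7 + m)/(2*m) + 0) = (-4 + m)*((7 + m)/(2*m)) = (-4 + m)*(7 + m)/(2*m))
-28362 + R(-7, X(-4)) = -28362 + (½)*(-28 - 4*(3 - 4))/(-4) = -28362 + (½)*(-¼)*(-28 - 4*(-1)) = -28362 + (½)*(-¼)*(-28 + 4) = -28362 + (½)*(-¼)*(-24) = -28362 + 3 = -28359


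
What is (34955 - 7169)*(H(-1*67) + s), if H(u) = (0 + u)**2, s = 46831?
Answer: 1425977520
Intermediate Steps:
H(u) = u**2
(34955 - 7169)*(H(-1*67) + s) = (34955 - 7169)*((-1*67)**2 + 46831) = 27786*((-67)**2 + 46831) = 27786*(4489 + 46831) = 27786*51320 = 1425977520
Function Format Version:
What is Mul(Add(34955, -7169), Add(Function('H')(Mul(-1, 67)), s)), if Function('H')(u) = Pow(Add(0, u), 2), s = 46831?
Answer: 1425977520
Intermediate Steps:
Function('H')(u) = Pow(u, 2)
Mul(Add(34955, -7169), Add(Function('H')(Mul(-1, 67)), s)) = Mul(Add(34955, -7169), Add(Pow(Mul(-1, 67), 2), 46831)) = Mul(27786, Add(Pow(-67, 2), 46831)) = Mul(27786, Add(4489, 46831)) = Mul(27786, 51320) = 1425977520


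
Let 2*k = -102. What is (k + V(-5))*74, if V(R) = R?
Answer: -4144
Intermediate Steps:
k = -51 (k = (½)*(-102) = -51)
(k + V(-5))*74 = (-51 - 5)*74 = -56*74 = -4144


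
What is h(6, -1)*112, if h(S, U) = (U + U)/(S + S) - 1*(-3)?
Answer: 952/3 ≈ 317.33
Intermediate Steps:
h(S, U) = 3 + U/S (h(S, U) = (2*U)/((2*S)) + 3 = (2*U)*(1/(2*S)) + 3 = U/S + 3 = 3 + U/S)
h(6, -1)*112 = (3 - 1/6)*112 = (17/6)*112 = 952/3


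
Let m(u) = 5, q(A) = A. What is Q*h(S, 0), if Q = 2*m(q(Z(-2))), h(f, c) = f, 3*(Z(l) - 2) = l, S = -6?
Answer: -60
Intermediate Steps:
Z(l) = 2 + l/3
Q = 10 (Q = 2*5 = 10)
Q*h(S, 0) = 10*(-6) = -60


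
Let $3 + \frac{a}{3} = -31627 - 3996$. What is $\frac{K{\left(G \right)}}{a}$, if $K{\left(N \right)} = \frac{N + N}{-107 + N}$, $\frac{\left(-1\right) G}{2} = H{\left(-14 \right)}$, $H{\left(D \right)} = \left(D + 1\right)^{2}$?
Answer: $- \frac{338}{23780355} \approx -1.4213 \cdot 10^{-5}$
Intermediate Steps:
$H{\left(D \right)} = \left(1 + D\right)^{2}$
$G = -338$ ($G = - 2 \left(1 - 14\right)^{2} = - 2 \left(-13\right)^{2} = \left(-2\right) 169 = -338$)
$K{\left(N \right)} = \frac{2 N}{-107 + N}$
$a = -106878$ ($a = -9 + 3 \left(-31627 - 3996\right) = -9 + 3 \left(-35623\right) = -9 - 106869 = -106878$)
$\frac{K{\left(G \right)}}{a} = \frac{2 \left(-338\right) \frac{1}{-107 - 338}}{-106878} = 2 \left(-338\right) \frac{1}{-445} \left(- \frac{1}{106878}\right) = 2 \left(-338\right) \left(- \frac{1}{445}\right) \left(- \frac{1}{106878}\right) = \frac{676}{445} \left(- \frac{1}{106878}\right) = - \frac{338}{23780355}$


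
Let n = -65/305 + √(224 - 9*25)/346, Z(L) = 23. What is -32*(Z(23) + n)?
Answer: -44480/61 - 16*I/173 ≈ -729.18 - 0.092486*I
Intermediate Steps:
n = -13/61 + I/346 (n = -65*1/305 + √(224 - 225)*(1/346) = -13/61 + √(-1)*(1/346) = -13/61 + I*(1/346) = -13/61 + I/346 ≈ -0.21311 + 0.0028902*I)
-32*(Z(23) + n) = -32*(23 + (-13/61 + I/346)) = -32*(1390/61 + I/346) = -44480/61 - 16*I/173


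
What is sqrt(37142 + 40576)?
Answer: sqrt(77718) ≈ 278.78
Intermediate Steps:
sqrt(37142 + 40576) = sqrt(77718)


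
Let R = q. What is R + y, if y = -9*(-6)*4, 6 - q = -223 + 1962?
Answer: -1517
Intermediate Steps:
q = -1733 (q = 6 - (-223 + 1962) = 6 - 1*1739 = 6 - 1739 = -1733)
R = -1733
y = 216 (y = 54*4 = 216)
R + y = -1733 + 216 = -1517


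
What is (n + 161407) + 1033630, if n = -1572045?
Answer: -377008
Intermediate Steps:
(n + 161407) + 1033630 = (-1572045 + 161407) + 1033630 = -1410638 + 1033630 = -377008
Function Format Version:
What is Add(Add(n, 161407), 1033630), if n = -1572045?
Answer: -377008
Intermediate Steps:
Add(Add(n, 161407), 1033630) = Add(Add(-1572045, 161407), 1033630) = Add(-1410638, 1033630) = -377008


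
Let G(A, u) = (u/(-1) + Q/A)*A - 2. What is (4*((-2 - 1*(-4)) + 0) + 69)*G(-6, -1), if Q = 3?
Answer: -385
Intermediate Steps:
G(A, u) = -2 + A*(-u + 3/A) (G(A, u) = (u/(-1) + 3/A)*A - 2 = (u*(-1) + 3/A)*A - 2 = (-u + 3/A)*A - 2 = A*(-u + 3/A) - 2 = -2 + A*(-u + 3/A))
(4*((-2 - 1*(-4)) + 0) + 69)*G(-6, -1) = (4*((-2 - 1*(-4)) + 0) + 69)*(1 - 1*(-6)*(-1)) = (4*((-2 + 4) + 0) + 69)*(1 - 6) = (4*(2 + 0) + 69)*(-5) = (4*2 + 69)*(-5) = (8 + 69)*(-5) = 77*(-5) = -385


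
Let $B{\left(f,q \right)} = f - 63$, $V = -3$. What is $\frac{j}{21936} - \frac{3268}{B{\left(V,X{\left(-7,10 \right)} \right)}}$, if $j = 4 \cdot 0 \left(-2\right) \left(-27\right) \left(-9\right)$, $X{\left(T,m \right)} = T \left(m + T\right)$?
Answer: $\frac{1634}{33} \approx 49.515$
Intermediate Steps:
$X{\left(T,m \right)} = T \left(T + m\right)$
$B{\left(f,q \right)} = -63 + f$ ($B{\left(f,q \right)} = f - 63 = -63 + f$)
$j = 0$ ($j = 0 \left(-2\right) \left(-27\right) \left(-9\right) = 0 \left(-27\right) \left(-9\right) = 0 \left(-9\right) = 0$)
$\frac{j}{21936} - \frac{3268}{B{\left(V,X{\left(-7,10 \right)} \right)}} = \frac{0}{21936} - \frac{3268}{-63 - 3} = 0 \cdot \frac{1}{21936} - \frac{3268}{-66} = 0 - - \frac{1634}{33} = 0 + \frac{1634}{33} = \frac{1634}{33}$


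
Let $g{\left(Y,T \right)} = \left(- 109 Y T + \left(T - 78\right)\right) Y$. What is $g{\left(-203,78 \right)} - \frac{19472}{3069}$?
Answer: $- \frac{1075251538814}{3069} \approx -3.5036 \cdot 10^{8}$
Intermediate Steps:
$g{\left(Y,T \right)} = Y \left(-78 + T - 109 T Y\right)$ ($g{\left(Y,T \right)} = \left(- 109 T Y + \left(T - 78\right)\right) Y = \left(- 109 T Y + \left(-78 + T\right)\right) Y = \left(-78 + T - 109 T Y\right) Y = Y \left(-78 + T - 109 T Y\right)$)
$g{\left(-203,78 \right)} - \frac{19472}{3069} = - 203 \left(-78 + 78 - 8502 \left(-203\right)\right) - \frac{19472}{3069} = - 203 \left(-78 + 78 + 1725906\right) - \frac{19472}{3069} = \left(-203\right) 1725906 - \frac{19472}{3069} = -350358918 - \frac{19472}{3069} = - \frac{1075251538814}{3069}$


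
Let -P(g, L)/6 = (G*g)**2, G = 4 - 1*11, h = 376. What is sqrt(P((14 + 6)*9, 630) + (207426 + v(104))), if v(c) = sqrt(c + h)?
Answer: sqrt(-9318174 + 4*sqrt(30)) ≈ 3052.6*I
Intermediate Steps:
G = -7 (G = 4 - 11 = -7)
v(c) = sqrt(376 + c) (v(c) = sqrt(c + 376) = sqrt(376 + c))
P(g, L) = -294*g**2 (P(g, L) = -6*49*g**2 = -294*g**2)
sqrt(P((14 + 6)*9, 630) + (207426 + v(104))) = sqrt(-294*81*(14 + 6)**2 + (207426 + sqrt(376 + 104))) = sqrt(-294*(20*9)**2 + (207426 + sqrt(480))) = sqrt(-294*180**2 + (207426 + 4*sqrt(30))) = sqrt(-294*32400 + (207426 + 4*sqrt(30))) = sqrt(-9525600 + (207426 + 4*sqrt(30))) = sqrt(-9318174 + 4*sqrt(30))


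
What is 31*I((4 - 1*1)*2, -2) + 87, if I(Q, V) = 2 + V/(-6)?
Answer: 478/3 ≈ 159.33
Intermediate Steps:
I(Q, V) = 2 - V/6 (I(Q, V) = 2 + V*(-1/6) = 2 - V/6)
31*I((4 - 1*1)*2, -2) + 87 = 31*(2 - 1/6*(-2)) + 87 = 31*(2 + 1/3) + 87 = 31*(7/3) + 87 = 217/3 + 87 = 478/3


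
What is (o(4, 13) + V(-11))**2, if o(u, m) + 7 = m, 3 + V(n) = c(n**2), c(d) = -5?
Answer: 4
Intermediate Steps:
V(n) = -8 (V(n) = -3 - 5 = -8)
o(u, m) = -7 + m
(o(4, 13) + V(-11))**2 = ((-7 + 13) - 8)**2 = (6 - 8)**2 = (-2)**2 = 4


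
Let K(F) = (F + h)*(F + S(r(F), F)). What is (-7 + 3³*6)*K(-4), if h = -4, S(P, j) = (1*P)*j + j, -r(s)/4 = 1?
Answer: -9920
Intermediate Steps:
r(s) = -4 (r(s) = -4*1 = -4)
S(P, j) = j + P*j (S(P, j) = P*j + j = j + P*j)
K(F) = -2*F*(-4 + F) (K(F) = (F - 4)*(F + F*(1 - 4)) = (-4 + F)*(F + F*(-3)) = (-4 + F)*(F - 3*F) = (-4 + F)*(-2*F) = -2*F*(-4 + F))
(-7 + 3³*6)*K(-4) = (-7 + 3³*6)*(2*(-4)*(4 - 1*(-4))) = (-7 + 27*6)*(2*(-4)*(4 + 4)) = (-7 + 162)*(2*(-4)*8) = 155*(-64) = -9920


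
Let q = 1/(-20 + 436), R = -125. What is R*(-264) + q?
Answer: 13728001/416 ≈ 33000.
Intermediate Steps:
q = 1/416 ≈ 0.0024038
R*(-264) + q = -125*(-264) + 1/416 = 33000 + 1/416 = 13728001/416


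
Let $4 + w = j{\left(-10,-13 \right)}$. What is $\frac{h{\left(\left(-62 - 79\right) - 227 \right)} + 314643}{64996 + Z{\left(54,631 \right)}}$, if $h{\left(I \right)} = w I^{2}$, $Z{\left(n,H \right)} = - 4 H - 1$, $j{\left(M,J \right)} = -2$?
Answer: $- \frac{497901}{62471} \approx -7.9701$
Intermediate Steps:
$w = -6$ ($w = -4 - 2 = -6$)
$Z{\left(n,H \right)} = -1 - 4 H$
$h{\left(I \right)} = - 6 I^{2}$
$\frac{h{\left(\left(-62 - 79\right) - 227 \right)} + 314643}{64996 + Z{\left(54,631 \right)}} = \frac{- 6 \left(\left(-62 - 79\right) - 227\right)^{2} + 314643}{64996 - 2525} = \frac{- 6 \left(-141 - 227\right)^{2} + 314643}{64996 - 2525} = \frac{- 6 \left(-368\right)^{2} + 314643}{64996 - 2525} = \frac{\left(-6\right) 135424 + 314643}{62471} = \left(-812544 + 314643\right) \frac{1}{62471} = \left(-497901\right) \frac{1}{62471} = - \frac{497901}{62471}$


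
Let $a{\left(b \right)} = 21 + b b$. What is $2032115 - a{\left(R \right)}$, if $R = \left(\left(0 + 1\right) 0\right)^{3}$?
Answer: $2032094$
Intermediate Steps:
$R = 0$ ($R = \left(1 \cdot 0\right)^{3} = 0^{3} = 0$)
$a{\left(b \right)} = 21 + b^{2}$
$2032115 - a{\left(R \right)} = 2032115 - \left(21 + 0^{2}\right) = 2032115 - \left(21 + 0\right) = 2032115 - 21 = 2032094$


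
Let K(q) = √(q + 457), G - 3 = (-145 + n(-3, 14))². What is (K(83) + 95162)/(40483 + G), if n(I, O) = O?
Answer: 95162/57647 + 6*√15/57647 ≈ 1.6512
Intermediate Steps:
G = 17164 (G = 3 + (-145 + 14)² = 3 + (-131)² = 3 + 17161 = 17164)
K(q) = √(457 + q)
(K(83) + 95162)/(40483 + G) = (√(457 + 83) + 95162)/(40483 + 17164) = (√540 + 95162)/57647 = (6*√15 + 95162)*(1/57647) = (95162 + 6*√15)*(1/57647) = 95162/57647 + 6*√15/57647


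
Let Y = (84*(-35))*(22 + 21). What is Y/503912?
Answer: -31605/125978 ≈ -0.25088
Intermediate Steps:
Y = -126420 (Y = -2940*43 = -126420)
Y/503912 = -126420/503912 = -126420*1/503912 = -31605/125978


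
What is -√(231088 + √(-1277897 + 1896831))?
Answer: -√(231088 + √618934) ≈ -481.53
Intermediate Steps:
-√(231088 + √(-1277897 + 1896831)) = -√(231088 + √618934)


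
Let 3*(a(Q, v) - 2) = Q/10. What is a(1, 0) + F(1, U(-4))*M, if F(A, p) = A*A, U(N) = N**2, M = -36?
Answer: -1019/30 ≈ -33.967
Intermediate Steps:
a(Q, v) = 2 + Q/30 (a(Q, v) = 2 + (Q/10)/3 = 2 + Q/30)
F(A, p) = A**2
a(1, 0) + F(1, U(-4))*M = (2 + (1/30)*1) + 1**2*(-36) = (2 + 1/30) + 1*(-36) = 61/30 - 36 = -1019/30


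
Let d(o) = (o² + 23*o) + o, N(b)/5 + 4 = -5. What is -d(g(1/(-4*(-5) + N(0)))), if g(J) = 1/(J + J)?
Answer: 575/4 ≈ 143.75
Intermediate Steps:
N(b) = -45 (N(b) = -20 + 5*(-5) = -20 - 25 = -45)
g(J) = 1/(2*J)
d(o) = o² + 24*o
-d(g(1/(-4*(-5) + N(0)))) = -1/(2*(1/(-4*(-5) - 45)))*(24 + 1/(2*(1/(-4*(-5) - 45)))) = -1/(2*(1/(20 - 45)))*(24 + 1/(2*(1/(20 - 45)))) = -1/(2*(1/(-25)))*(24 + 1/(2*(1/(-25)))) = -1/(2*(-1/25))*(24 + 1/(2*(-1/25))) = -(½)*(-25)*(24 + (½)*(-25)) = -(-25)*(24 - 25/2)/2 = -(-25)*23/(2*2) = -1*(-575/4) = 575/4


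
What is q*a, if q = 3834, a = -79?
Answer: -302886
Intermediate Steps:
q*a = 3834*(-79) = -302886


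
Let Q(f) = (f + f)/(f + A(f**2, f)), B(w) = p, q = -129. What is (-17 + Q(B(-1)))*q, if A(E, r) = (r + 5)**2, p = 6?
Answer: 276963/127 ≈ 2180.8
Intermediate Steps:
A(E, r) = (5 + r)**2
B(w) = 6
Q(f) = 2*f/(f + (5 + f)**2) (Q(f) = (f + f)/(f + (5 + f)**2) = (2*f)/(f + (5 + f)**2) = 2*f/(f + (5 + f)**2))
(-17 + Q(B(-1)))*q = (-17 + 2*6/(6 + (5 + 6)**2))*(-129) = (-17 + 2*6/(6 + 11**2))*(-129) = (-17 + 2*6/(6 + 121))*(-129) = (-17 + 2*6/127)*(-129) = (-17 + 2*6*(1/127))*(-129) = (-17 + 12/127)*(-129) = -2147/127*(-129) = 276963/127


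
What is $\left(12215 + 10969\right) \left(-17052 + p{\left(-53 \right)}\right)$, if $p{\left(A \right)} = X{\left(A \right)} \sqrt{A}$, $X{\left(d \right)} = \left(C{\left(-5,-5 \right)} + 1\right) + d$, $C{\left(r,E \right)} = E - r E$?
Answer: $-395333568 - 1901088 i \sqrt{53} \approx -3.9533 \cdot 10^{8} - 1.384 \cdot 10^{7} i$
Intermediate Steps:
$C{\left(r,E \right)} = E - E r$
$X{\left(d \right)} = -29 + d$ ($X{\left(d \right)} = \left(- 5 \left(1 - -5\right) + 1\right) + d = \left(- 5 \left(1 + 5\right) + 1\right) + d = \left(\left(-5\right) 6 + 1\right) + d = \left(-30 + 1\right) + d = -29 + d$)
$p{\left(A \right)} = \sqrt{A} \left(-29 + A\right)$ ($p{\left(A \right)} = \left(-29 + A\right) \sqrt{A} = \sqrt{A} \left(-29 + A\right)$)
$\left(12215 + 10969\right) \left(-17052 + p{\left(-53 \right)}\right) = \left(12215 + 10969\right) \left(-17052 + \sqrt{-53} \left(-29 - 53\right)\right) = 23184 \left(-17052 + i \sqrt{53} \left(-82\right)\right) = 23184 \left(-17052 - 82 i \sqrt{53}\right) = -395333568 - 1901088 i \sqrt{53}$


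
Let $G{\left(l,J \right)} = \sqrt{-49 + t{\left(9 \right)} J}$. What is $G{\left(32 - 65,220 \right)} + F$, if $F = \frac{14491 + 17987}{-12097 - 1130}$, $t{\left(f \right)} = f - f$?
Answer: $- \frac{10826}{4409} + 7 i \approx -2.4554 + 7.0 i$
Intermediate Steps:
$t{\left(f \right)} = 0$
$G{\left(l,J \right)} = 7 i$ ($G{\left(l,J \right)} = \sqrt{-49 + 0 J} = \sqrt{-49 + 0} = \sqrt{-49} = 7 i$)
$F = - \frac{10826}{4409}$ ($F = \frac{32478}{-13227} = 32478 \left(- \frac{1}{13227}\right) = - \frac{10826}{4409} \approx -2.4554$)
$G{\left(32 - 65,220 \right)} + F = 7 i - \frac{10826}{4409} = - \frac{10826}{4409} + 7 i$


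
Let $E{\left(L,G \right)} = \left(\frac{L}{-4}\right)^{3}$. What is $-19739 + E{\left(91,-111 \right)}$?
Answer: $- \frac{2016867}{64} \approx -31514.0$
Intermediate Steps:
$E{\left(L,G \right)} = - \frac{L^{3}}{64}$ ($E{\left(L,G \right)} = \left(L \left(- \frac{1}{4}\right)\right)^{3} = \left(- \frac{L}{4}\right)^{3} = - \frac{L^{3}}{64}$)
$-19739 + E{\left(91,-111 \right)} = -19739 - \frac{91^{3}}{64} = -19739 - \frac{753571}{64} = - \frac{2016867}{64}$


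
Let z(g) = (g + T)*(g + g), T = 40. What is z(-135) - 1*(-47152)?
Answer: 72802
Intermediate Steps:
z(g) = 2*g*(40 + g) (z(g) = (g + 40)*(g + g) = (40 + g)*(2*g) = 2*g*(40 + g))
z(-135) - 1*(-47152) = 2*(-135)*(40 - 135) - 1*(-47152) = 2*(-135)*(-95) + 47152 = 25650 + 47152 = 72802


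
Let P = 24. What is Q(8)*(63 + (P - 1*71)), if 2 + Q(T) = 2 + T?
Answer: 128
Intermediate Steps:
Q(T) = T (Q(T) = -2 + (2 + T) = T)
Q(8)*(63 + (P - 1*71)) = 8*(63 + (24 - 1*71)) = 8*(63 + (24 - 71)) = 8*(63 - 47) = 8*16 = 128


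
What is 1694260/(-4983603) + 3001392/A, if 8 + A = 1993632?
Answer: 1447503597142/1241928818409 ≈ 1.1655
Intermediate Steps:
A = 1993624 (A = -8 + 1993632 = 1993624)
1694260/(-4983603) + 3001392/A = 1694260/(-4983603) + 3001392/1993624 = 1694260*(-1/4983603) + 3001392*(1/1993624) = -1694260/4983603 + 375174/249203 = 1447503597142/1241928818409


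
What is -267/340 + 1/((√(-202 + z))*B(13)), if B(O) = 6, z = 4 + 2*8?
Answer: -267/340 - I*√182/1092 ≈ -0.78529 - 0.012354*I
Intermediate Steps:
z = 20 (z = 4 + 16 = 20)
-267/340 + 1/((√(-202 + z))*B(13)) = -267/340 + 1/(√(-202 + 20)*6) = -267*1/340 + (⅙)/√(-182) = -267/340 + (⅙)/(I*√182) = -267/340 - I*√182/182*(⅙) = -267/340 - I*√182/1092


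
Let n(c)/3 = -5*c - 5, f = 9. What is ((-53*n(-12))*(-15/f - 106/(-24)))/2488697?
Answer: -96195/9954788 ≈ -0.0096632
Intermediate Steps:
n(c) = -15 - 15*c (n(c) = 3*(-5*c - 5) = 3*(-5 - 5*c) = -15 - 15*c)
((-53*n(-12))*(-15/f - 106/(-24)))/2488697 = ((-53*(-15 - 15*(-12)))*(-15/9 - 106/(-24)))/2488697 = ((-53*(-15 + 180))*(-15*⅑ - 106*(-1/24)))*(1/2488697) = ((-53*165)*(-5/3 + 53/12))*(1/2488697) = -8745*11/4*(1/2488697) = -96195/4*1/2488697 = -96195/9954788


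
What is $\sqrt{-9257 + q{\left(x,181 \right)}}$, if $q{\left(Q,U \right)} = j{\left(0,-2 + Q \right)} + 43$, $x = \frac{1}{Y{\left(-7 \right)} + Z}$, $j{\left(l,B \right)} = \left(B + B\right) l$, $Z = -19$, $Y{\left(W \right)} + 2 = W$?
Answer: $i \sqrt{9214} \approx 95.99 i$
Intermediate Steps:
$Y{\left(W \right)} = -2 + W$
$j{\left(l,B \right)} = 2 B l$
$x = - \frac{1}{28}$ ($x = \frac{1}{\left(-2 - 7\right) - 19} = \frac{1}{-9 - 19} = \frac{1}{-28} = - \frac{1}{28} \approx -0.035714$)
$q{\left(Q,U \right)} = 43$ ($q{\left(Q,U \right)} = 2 \left(-2 + Q\right) 0 + 43 = 0 + 43 = 43$)
$\sqrt{-9257 + q{\left(x,181 \right)}} = \sqrt{-9257 + 43} = \sqrt{-9214} = i \sqrt{9214}$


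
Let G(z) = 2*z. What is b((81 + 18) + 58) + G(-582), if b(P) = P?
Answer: -1007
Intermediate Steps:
b((81 + 18) + 58) + G(-582) = ((81 + 18) + 58) + 2*(-582) = (99 + 58) - 1164 = 157 - 1164 = -1007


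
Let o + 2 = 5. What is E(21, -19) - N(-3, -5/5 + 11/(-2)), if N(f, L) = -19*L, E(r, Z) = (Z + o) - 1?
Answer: -281/2 ≈ -140.50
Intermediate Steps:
o = 3 (o = -2 + 5 = 3)
E(r, Z) = 2 + Z (E(r, Z) = (Z + 3) - 1 = (3 + Z) - 1 = 2 + Z)
E(21, -19) - N(-3, -5/5 + 11/(-2)) = (2 - 19) - (-19)*(-5/5 + 11/(-2)) = -17 - (-19)*(-5*⅕ + 11*(-½)) = -17 - (-19)*(-1 - 11/2) = -17 - (-19)*(-13)/2 = -17 - 1*247/2 = -17 - 247/2 = -281/2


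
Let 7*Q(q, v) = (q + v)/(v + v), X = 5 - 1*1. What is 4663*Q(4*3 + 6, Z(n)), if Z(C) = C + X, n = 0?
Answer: 51293/28 ≈ 1831.9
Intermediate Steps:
X = 4 (X = 5 - 1 = 4)
Z(C) = 4 + C (Z(C) = C + 4 = 4 + C)
Q(q, v) = (q + v)/(14*v) (Q(q, v) = ((q + v)/(v + v))/7 = ((q + v)/((2*v)))/7 = ((q + v)*(1/(2*v)))/7 = ((q + v)/(2*v))/7 = (q + v)/(14*v))
4663*Q(4*3 + 6, Z(n)) = 4663*(((4*3 + 6) + (4 + 0))/(14*(4 + 0))) = 4663*((1/14)*((12 + 6) + 4)/4) = 4663*((1/14)*(1/4)*(18 + 4)) = 4663*((1/14)*(1/4)*22) = 4663*(11/28) = 51293/28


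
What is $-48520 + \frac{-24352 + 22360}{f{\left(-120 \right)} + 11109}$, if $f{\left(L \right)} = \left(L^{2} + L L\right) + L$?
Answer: $- \frac{643521424}{13263} \approx -48520.0$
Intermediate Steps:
$f{\left(L \right)} = L + 2 L^{2}$ ($f{\left(L \right)} = \left(L^{2} + L^{2}\right) + L = 2 L^{2} + L = L + 2 L^{2}$)
$-48520 + \frac{-24352 + 22360}{f{\left(-120 \right)} + 11109} = -48520 + \frac{-24352 + 22360}{- 120 \left(1 + 2 \left(-120\right)\right) + 11109} = -48520 - \frac{1992}{- 120 \left(1 - 240\right) + 11109} = -48520 - \frac{1992}{\left(-120\right) \left(-239\right) + 11109} = -48520 - \frac{1992}{28680 + 11109} = -48520 - \frac{1992}{39789} = -48520 - \frac{664}{13263} = - \frac{643521424}{13263}$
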